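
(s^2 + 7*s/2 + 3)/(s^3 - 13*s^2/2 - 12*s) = (s + 2)/(s*(s - 8))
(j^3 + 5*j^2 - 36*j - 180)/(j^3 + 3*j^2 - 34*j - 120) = (j + 6)/(j + 4)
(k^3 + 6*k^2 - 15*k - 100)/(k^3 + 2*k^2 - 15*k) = (k^2 + k - 20)/(k*(k - 3))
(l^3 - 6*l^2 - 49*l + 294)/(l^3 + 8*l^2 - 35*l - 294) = (l - 7)/(l + 7)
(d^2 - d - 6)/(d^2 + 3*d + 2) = (d - 3)/(d + 1)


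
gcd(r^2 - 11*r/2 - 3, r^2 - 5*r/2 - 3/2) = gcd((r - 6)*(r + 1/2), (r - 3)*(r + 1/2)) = r + 1/2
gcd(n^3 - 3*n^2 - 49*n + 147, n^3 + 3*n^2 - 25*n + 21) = n^2 + 4*n - 21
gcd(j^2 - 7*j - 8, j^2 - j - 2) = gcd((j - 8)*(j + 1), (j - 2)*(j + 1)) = j + 1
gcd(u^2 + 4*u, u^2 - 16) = u + 4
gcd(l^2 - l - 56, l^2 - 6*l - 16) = l - 8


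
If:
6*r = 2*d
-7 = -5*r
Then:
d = 21/5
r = 7/5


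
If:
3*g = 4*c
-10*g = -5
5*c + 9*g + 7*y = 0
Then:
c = 3/8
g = 1/2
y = -51/56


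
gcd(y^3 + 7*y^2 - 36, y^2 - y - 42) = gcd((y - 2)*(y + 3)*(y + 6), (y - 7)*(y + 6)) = y + 6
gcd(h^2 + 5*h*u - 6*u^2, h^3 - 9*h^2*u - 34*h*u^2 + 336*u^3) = h + 6*u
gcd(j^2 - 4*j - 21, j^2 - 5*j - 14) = j - 7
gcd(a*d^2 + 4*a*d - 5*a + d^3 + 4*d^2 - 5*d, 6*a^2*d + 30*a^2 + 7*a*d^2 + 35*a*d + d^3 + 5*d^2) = a*d + 5*a + d^2 + 5*d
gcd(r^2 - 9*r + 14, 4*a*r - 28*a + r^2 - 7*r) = r - 7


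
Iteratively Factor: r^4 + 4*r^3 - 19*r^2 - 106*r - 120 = (r - 5)*(r^3 + 9*r^2 + 26*r + 24) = (r - 5)*(r + 2)*(r^2 + 7*r + 12) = (r - 5)*(r + 2)*(r + 4)*(r + 3)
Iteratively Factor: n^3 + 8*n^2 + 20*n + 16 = (n + 4)*(n^2 + 4*n + 4) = (n + 2)*(n + 4)*(n + 2)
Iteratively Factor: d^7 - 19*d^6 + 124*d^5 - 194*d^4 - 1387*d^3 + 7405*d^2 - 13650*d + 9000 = (d - 2)*(d^6 - 17*d^5 + 90*d^4 - 14*d^3 - 1415*d^2 + 4575*d - 4500) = (d - 5)*(d - 2)*(d^5 - 12*d^4 + 30*d^3 + 136*d^2 - 735*d + 900) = (d - 5)*(d - 2)*(d + 4)*(d^4 - 16*d^3 + 94*d^2 - 240*d + 225) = (d - 5)^2*(d - 2)*(d + 4)*(d^3 - 11*d^2 + 39*d - 45) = (d - 5)^2*(d - 3)*(d - 2)*(d + 4)*(d^2 - 8*d + 15) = (d - 5)^3*(d - 3)*(d - 2)*(d + 4)*(d - 3)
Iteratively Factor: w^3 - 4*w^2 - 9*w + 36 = (w + 3)*(w^2 - 7*w + 12) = (w - 3)*(w + 3)*(w - 4)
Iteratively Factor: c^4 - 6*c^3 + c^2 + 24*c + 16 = (c + 1)*(c^3 - 7*c^2 + 8*c + 16) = (c - 4)*(c + 1)*(c^2 - 3*c - 4) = (c - 4)^2*(c + 1)*(c + 1)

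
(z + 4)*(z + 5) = z^2 + 9*z + 20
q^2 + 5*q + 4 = (q + 1)*(q + 4)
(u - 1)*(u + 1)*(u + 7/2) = u^3 + 7*u^2/2 - u - 7/2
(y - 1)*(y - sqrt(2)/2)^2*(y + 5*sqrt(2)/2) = y^4 - y^3 + 3*sqrt(2)*y^3/2 - 9*y^2/2 - 3*sqrt(2)*y^2/2 + 5*sqrt(2)*y/4 + 9*y/2 - 5*sqrt(2)/4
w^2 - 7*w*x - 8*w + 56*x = (w - 8)*(w - 7*x)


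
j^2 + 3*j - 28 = (j - 4)*(j + 7)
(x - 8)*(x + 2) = x^2 - 6*x - 16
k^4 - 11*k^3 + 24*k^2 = k^2*(k - 8)*(k - 3)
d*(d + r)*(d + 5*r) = d^3 + 6*d^2*r + 5*d*r^2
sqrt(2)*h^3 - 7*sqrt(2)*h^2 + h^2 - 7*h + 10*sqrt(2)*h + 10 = (h - 5)*(h - 2)*(sqrt(2)*h + 1)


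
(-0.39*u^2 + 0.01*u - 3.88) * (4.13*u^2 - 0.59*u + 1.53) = -1.6107*u^4 + 0.2714*u^3 - 16.627*u^2 + 2.3045*u - 5.9364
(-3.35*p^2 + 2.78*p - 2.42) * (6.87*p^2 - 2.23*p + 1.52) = -23.0145*p^4 + 26.5691*p^3 - 27.9168*p^2 + 9.6222*p - 3.6784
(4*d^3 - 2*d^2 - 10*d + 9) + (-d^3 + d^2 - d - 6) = 3*d^3 - d^2 - 11*d + 3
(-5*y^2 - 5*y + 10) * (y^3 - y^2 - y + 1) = -5*y^5 + 20*y^3 - 10*y^2 - 15*y + 10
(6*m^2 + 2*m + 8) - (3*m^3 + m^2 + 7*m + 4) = -3*m^3 + 5*m^2 - 5*m + 4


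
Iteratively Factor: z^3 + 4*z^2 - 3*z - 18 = (z - 2)*(z^2 + 6*z + 9) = (z - 2)*(z + 3)*(z + 3)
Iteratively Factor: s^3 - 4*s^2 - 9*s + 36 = (s - 4)*(s^2 - 9) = (s - 4)*(s + 3)*(s - 3)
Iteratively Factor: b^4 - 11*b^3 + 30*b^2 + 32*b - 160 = (b + 2)*(b^3 - 13*b^2 + 56*b - 80) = (b - 4)*(b + 2)*(b^2 - 9*b + 20) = (b - 4)^2*(b + 2)*(b - 5)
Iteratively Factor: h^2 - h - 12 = (h - 4)*(h + 3)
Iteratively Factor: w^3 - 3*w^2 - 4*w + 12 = (w - 3)*(w^2 - 4) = (w - 3)*(w + 2)*(w - 2)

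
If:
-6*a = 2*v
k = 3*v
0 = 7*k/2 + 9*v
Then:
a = 0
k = 0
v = 0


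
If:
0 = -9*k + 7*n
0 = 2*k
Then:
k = 0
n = 0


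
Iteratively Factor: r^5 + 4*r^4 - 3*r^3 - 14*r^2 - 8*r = (r - 2)*(r^4 + 6*r^3 + 9*r^2 + 4*r) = r*(r - 2)*(r^3 + 6*r^2 + 9*r + 4) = r*(r - 2)*(r + 1)*(r^2 + 5*r + 4) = r*(r - 2)*(r + 1)*(r + 4)*(r + 1)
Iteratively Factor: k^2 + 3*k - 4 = (k - 1)*(k + 4)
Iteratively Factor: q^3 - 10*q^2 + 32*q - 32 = (q - 4)*(q^2 - 6*q + 8) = (q - 4)*(q - 2)*(q - 4)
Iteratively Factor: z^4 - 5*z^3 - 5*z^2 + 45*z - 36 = (z - 4)*(z^3 - z^2 - 9*z + 9) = (z - 4)*(z - 3)*(z^2 + 2*z - 3) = (z - 4)*(z - 3)*(z + 3)*(z - 1)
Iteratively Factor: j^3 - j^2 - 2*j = (j)*(j^2 - j - 2) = j*(j - 2)*(j + 1)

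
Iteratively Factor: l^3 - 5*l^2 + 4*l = (l)*(l^2 - 5*l + 4) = l*(l - 4)*(l - 1)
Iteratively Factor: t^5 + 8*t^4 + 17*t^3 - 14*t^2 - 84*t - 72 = (t + 3)*(t^4 + 5*t^3 + 2*t^2 - 20*t - 24) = (t - 2)*(t + 3)*(t^3 + 7*t^2 + 16*t + 12) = (t - 2)*(t + 2)*(t + 3)*(t^2 + 5*t + 6) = (t - 2)*(t + 2)^2*(t + 3)*(t + 3)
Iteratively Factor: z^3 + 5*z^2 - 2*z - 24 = (z + 4)*(z^2 + z - 6) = (z + 3)*(z + 4)*(z - 2)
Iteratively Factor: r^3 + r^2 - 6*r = (r)*(r^2 + r - 6) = r*(r + 3)*(r - 2)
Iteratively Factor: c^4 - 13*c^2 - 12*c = (c + 3)*(c^3 - 3*c^2 - 4*c) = (c + 1)*(c + 3)*(c^2 - 4*c) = c*(c + 1)*(c + 3)*(c - 4)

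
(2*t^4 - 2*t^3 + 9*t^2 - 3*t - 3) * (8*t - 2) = 16*t^5 - 20*t^4 + 76*t^3 - 42*t^2 - 18*t + 6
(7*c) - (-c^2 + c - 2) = c^2 + 6*c + 2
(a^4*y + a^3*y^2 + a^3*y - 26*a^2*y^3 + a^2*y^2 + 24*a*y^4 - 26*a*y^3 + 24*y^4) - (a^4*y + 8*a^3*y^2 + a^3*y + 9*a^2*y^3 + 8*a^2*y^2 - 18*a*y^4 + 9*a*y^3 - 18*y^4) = -7*a^3*y^2 - 35*a^2*y^3 - 7*a^2*y^2 + 42*a*y^4 - 35*a*y^3 + 42*y^4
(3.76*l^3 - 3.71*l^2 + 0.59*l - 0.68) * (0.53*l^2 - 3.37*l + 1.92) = 1.9928*l^5 - 14.6375*l^4 + 20.0346*l^3 - 9.4719*l^2 + 3.4244*l - 1.3056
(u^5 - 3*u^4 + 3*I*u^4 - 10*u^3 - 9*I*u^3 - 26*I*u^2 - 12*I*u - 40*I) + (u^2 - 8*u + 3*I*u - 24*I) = u^5 - 3*u^4 + 3*I*u^4 - 10*u^3 - 9*I*u^3 + u^2 - 26*I*u^2 - 8*u - 9*I*u - 64*I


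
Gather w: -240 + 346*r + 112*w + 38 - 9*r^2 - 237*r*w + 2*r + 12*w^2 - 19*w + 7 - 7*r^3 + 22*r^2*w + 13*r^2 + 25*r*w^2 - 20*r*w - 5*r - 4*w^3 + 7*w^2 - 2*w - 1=-7*r^3 + 4*r^2 + 343*r - 4*w^3 + w^2*(25*r + 19) + w*(22*r^2 - 257*r + 91) - 196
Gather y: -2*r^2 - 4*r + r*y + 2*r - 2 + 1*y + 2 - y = -2*r^2 + r*y - 2*r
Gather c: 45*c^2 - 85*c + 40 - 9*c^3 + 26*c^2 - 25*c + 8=-9*c^3 + 71*c^2 - 110*c + 48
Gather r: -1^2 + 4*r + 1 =4*r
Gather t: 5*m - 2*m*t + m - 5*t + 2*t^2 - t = 6*m + 2*t^2 + t*(-2*m - 6)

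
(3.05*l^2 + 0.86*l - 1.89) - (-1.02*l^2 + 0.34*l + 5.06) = 4.07*l^2 + 0.52*l - 6.95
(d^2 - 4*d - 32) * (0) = 0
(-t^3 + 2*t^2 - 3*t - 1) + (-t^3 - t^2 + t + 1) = -2*t^3 + t^2 - 2*t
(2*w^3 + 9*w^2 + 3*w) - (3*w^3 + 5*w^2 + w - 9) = -w^3 + 4*w^2 + 2*w + 9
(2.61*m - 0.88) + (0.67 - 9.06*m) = -6.45*m - 0.21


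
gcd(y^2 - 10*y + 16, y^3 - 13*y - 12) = 1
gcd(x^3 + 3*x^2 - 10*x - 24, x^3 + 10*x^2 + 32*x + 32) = x^2 + 6*x + 8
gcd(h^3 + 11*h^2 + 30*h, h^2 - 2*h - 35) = h + 5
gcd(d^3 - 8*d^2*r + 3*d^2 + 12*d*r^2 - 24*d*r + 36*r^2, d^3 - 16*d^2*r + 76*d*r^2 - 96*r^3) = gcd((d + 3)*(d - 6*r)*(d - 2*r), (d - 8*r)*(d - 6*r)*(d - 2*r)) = d^2 - 8*d*r + 12*r^2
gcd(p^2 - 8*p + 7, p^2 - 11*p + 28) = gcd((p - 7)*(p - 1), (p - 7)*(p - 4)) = p - 7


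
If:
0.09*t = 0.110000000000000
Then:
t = 1.22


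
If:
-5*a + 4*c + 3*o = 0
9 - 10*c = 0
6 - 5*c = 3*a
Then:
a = 1/2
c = 9/10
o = -11/30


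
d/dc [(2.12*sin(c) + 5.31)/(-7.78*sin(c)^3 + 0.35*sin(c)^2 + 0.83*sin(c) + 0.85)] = (32.9872*sin(c)^3 + 123.1934*sin(c)^2 - 3.717*sin(c) - 2.6053)*cos(c)/(60.5284*sin(c)^6 - 5.446*sin(c)^5 - 12.7923*sin(c)^4 - 12.645*sin(c)^3 + 1.2839*sin(c)^2 + 1.411*sin(c) + 0.7225)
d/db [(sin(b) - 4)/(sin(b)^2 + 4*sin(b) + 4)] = (10 - sin(b))*cos(b)/(sin(b) + 2)^3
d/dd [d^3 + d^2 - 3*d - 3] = 3*d^2 + 2*d - 3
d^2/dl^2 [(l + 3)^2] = 2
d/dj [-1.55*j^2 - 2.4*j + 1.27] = -3.1*j - 2.4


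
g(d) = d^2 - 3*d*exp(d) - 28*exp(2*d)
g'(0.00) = -59.00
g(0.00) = -28.00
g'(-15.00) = -30.00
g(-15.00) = 225.00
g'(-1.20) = -7.30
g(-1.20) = -0.02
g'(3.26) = -38326.78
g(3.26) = -19244.33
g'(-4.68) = -9.26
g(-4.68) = 22.03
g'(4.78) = -796463.10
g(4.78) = -398888.80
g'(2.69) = -12310.95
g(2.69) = -6188.27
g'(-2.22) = -4.70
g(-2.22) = 5.32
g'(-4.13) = -8.12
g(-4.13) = 17.25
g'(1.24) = -689.45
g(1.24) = -345.67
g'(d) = -3*d*exp(d) + 2*d - 56*exp(2*d) - 3*exp(d)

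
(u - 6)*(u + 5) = u^2 - u - 30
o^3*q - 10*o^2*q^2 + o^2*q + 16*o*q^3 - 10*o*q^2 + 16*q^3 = (o - 8*q)*(o - 2*q)*(o*q + q)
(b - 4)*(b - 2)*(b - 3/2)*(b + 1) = b^4 - 13*b^3/2 + 19*b^2/2 + 5*b - 12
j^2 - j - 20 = (j - 5)*(j + 4)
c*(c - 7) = c^2 - 7*c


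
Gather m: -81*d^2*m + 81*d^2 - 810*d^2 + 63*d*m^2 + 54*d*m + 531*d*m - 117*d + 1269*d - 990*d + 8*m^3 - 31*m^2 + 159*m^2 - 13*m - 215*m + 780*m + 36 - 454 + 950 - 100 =-729*d^2 + 162*d + 8*m^3 + m^2*(63*d + 128) + m*(-81*d^2 + 585*d + 552) + 432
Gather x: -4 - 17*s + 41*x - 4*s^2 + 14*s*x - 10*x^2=-4*s^2 - 17*s - 10*x^2 + x*(14*s + 41) - 4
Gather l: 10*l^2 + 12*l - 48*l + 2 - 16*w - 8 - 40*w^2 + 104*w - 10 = 10*l^2 - 36*l - 40*w^2 + 88*w - 16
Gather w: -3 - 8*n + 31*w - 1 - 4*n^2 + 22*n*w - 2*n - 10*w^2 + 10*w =-4*n^2 - 10*n - 10*w^2 + w*(22*n + 41) - 4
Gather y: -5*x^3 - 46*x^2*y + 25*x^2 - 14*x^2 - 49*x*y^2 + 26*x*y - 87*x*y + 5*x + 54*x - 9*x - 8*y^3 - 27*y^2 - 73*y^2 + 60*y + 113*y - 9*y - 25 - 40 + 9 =-5*x^3 + 11*x^2 + 50*x - 8*y^3 + y^2*(-49*x - 100) + y*(-46*x^2 - 61*x + 164) - 56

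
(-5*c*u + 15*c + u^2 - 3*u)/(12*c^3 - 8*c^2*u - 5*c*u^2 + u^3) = (-5*c*u + 15*c + u^2 - 3*u)/(12*c^3 - 8*c^2*u - 5*c*u^2 + u^3)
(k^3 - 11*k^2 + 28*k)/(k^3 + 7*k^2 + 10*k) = (k^2 - 11*k + 28)/(k^2 + 7*k + 10)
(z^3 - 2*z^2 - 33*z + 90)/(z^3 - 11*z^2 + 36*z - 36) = (z^2 + z - 30)/(z^2 - 8*z + 12)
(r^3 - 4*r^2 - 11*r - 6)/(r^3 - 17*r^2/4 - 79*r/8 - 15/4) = 8*(r^2 + 2*r + 1)/(8*r^2 + 14*r + 5)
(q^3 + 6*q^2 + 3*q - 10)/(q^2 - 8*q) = (q^3 + 6*q^2 + 3*q - 10)/(q*(q - 8))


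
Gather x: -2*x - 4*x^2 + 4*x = -4*x^2 + 2*x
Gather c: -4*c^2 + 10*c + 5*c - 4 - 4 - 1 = -4*c^2 + 15*c - 9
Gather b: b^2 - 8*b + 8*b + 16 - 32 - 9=b^2 - 25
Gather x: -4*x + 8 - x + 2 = 10 - 5*x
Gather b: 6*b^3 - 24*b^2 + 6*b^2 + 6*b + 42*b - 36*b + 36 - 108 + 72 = 6*b^3 - 18*b^2 + 12*b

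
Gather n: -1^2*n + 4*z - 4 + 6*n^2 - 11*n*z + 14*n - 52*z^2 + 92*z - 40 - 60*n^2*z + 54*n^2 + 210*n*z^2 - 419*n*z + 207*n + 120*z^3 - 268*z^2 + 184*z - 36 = n^2*(60 - 60*z) + n*(210*z^2 - 430*z + 220) + 120*z^3 - 320*z^2 + 280*z - 80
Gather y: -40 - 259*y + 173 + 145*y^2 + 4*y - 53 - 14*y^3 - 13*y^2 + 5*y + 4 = -14*y^3 + 132*y^2 - 250*y + 84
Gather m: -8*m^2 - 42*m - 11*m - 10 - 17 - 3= -8*m^2 - 53*m - 30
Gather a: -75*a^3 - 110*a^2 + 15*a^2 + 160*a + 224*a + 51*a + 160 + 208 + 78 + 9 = -75*a^3 - 95*a^2 + 435*a + 455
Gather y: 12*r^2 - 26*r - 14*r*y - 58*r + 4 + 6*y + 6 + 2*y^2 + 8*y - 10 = 12*r^2 - 84*r + 2*y^2 + y*(14 - 14*r)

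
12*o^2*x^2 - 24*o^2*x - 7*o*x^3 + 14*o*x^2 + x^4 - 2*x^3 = x*(-4*o + x)*(-3*o + x)*(x - 2)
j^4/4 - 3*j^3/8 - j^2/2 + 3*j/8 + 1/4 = (j/4 + 1/4)*(j - 2)*(j - 1)*(j + 1/2)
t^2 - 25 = (t - 5)*(t + 5)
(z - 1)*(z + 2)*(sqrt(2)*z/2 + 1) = sqrt(2)*z^3/2 + sqrt(2)*z^2/2 + z^2 - sqrt(2)*z + z - 2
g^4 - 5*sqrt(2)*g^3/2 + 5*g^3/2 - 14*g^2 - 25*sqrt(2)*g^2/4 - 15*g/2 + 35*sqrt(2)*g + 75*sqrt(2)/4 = (g - 3)*(g + 1/2)*(g + 5)*(g - 5*sqrt(2)/2)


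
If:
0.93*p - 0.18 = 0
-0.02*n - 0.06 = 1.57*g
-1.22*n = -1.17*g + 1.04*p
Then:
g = -0.04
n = -0.20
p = 0.19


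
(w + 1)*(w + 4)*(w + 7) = w^3 + 12*w^2 + 39*w + 28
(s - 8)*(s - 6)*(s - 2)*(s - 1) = s^4 - 17*s^3 + 92*s^2 - 172*s + 96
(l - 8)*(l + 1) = l^2 - 7*l - 8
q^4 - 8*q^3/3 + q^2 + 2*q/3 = q*(q - 2)*(q - 1)*(q + 1/3)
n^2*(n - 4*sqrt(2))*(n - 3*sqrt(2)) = n^4 - 7*sqrt(2)*n^3 + 24*n^2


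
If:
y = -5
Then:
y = -5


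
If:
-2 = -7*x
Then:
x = 2/7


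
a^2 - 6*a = a*(a - 6)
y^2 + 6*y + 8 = (y + 2)*(y + 4)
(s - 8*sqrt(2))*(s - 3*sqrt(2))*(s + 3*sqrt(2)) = s^3 - 8*sqrt(2)*s^2 - 18*s + 144*sqrt(2)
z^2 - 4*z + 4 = (z - 2)^2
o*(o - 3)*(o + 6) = o^3 + 3*o^2 - 18*o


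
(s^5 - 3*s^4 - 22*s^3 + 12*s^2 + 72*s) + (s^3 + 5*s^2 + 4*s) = s^5 - 3*s^4 - 21*s^3 + 17*s^2 + 76*s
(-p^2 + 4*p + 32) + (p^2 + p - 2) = 5*p + 30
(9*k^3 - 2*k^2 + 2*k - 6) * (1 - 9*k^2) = -81*k^5 + 18*k^4 - 9*k^3 + 52*k^2 + 2*k - 6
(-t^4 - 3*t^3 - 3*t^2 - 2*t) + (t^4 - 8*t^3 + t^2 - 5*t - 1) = -11*t^3 - 2*t^2 - 7*t - 1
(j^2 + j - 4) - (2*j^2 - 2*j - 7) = -j^2 + 3*j + 3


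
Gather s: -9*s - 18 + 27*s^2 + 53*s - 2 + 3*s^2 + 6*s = 30*s^2 + 50*s - 20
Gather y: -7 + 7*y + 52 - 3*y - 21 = 4*y + 24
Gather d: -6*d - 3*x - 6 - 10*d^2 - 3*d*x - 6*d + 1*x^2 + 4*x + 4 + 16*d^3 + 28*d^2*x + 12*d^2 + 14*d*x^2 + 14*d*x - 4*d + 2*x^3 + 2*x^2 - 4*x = 16*d^3 + d^2*(28*x + 2) + d*(14*x^2 + 11*x - 16) + 2*x^3 + 3*x^2 - 3*x - 2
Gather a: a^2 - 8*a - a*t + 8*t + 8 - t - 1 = a^2 + a*(-t - 8) + 7*t + 7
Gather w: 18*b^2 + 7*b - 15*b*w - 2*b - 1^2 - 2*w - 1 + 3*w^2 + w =18*b^2 + 5*b + 3*w^2 + w*(-15*b - 1) - 2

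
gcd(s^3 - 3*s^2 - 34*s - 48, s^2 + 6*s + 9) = s + 3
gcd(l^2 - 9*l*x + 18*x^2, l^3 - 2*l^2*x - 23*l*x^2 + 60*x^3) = -l + 3*x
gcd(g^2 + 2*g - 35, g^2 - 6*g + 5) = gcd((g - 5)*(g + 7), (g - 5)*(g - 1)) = g - 5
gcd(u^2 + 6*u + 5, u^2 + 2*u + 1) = u + 1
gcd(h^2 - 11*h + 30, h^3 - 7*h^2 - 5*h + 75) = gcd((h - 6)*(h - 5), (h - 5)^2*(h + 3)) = h - 5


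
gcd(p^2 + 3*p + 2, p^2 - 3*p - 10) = p + 2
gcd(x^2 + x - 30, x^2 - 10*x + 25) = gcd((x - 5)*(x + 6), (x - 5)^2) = x - 5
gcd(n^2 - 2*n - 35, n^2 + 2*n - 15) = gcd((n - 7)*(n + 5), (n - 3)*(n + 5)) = n + 5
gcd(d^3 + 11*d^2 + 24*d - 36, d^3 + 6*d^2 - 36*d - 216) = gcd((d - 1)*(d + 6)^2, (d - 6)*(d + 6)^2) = d^2 + 12*d + 36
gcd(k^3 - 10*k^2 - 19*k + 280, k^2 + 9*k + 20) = k + 5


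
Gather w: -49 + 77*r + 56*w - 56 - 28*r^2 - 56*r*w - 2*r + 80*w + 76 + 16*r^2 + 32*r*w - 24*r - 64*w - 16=-12*r^2 + 51*r + w*(72 - 24*r) - 45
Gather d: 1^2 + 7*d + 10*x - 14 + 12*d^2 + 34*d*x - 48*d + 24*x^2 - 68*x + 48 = 12*d^2 + d*(34*x - 41) + 24*x^2 - 58*x + 35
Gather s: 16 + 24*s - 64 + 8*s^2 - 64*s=8*s^2 - 40*s - 48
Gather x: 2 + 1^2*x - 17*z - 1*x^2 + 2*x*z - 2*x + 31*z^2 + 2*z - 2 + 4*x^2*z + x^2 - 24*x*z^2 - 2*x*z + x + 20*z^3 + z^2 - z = 4*x^2*z - 24*x*z^2 + 20*z^3 + 32*z^2 - 16*z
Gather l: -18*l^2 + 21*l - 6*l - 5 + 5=-18*l^2 + 15*l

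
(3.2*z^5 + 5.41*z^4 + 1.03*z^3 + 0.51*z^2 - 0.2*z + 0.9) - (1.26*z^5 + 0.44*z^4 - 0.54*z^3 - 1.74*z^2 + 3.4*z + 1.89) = 1.94*z^5 + 4.97*z^4 + 1.57*z^3 + 2.25*z^2 - 3.6*z - 0.99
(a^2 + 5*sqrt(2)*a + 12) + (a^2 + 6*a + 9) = 2*a^2 + 6*a + 5*sqrt(2)*a + 21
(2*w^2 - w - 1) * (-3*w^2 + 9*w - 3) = -6*w^4 + 21*w^3 - 12*w^2 - 6*w + 3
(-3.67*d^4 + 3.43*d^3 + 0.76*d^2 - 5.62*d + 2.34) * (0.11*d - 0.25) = -0.4037*d^5 + 1.2948*d^4 - 0.7739*d^3 - 0.8082*d^2 + 1.6624*d - 0.585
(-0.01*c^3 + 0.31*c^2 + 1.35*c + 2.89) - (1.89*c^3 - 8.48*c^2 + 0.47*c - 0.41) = -1.9*c^3 + 8.79*c^2 + 0.88*c + 3.3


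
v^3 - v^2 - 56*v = v*(v - 8)*(v + 7)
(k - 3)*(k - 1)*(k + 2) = k^3 - 2*k^2 - 5*k + 6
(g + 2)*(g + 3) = g^2 + 5*g + 6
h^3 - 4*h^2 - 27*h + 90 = (h - 6)*(h - 3)*(h + 5)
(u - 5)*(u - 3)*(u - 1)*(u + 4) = u^4 - 5*u^3 - 13*u^2 + 77*u - 60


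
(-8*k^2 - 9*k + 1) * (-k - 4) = 8*k^3 + 41*k^2 + 35*k - 4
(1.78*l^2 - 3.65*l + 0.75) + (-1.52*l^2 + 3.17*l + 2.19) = 0.26*l^2 - 0.48*l + 2.94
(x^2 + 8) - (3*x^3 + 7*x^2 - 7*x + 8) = -3*x^3 - 6*x^2 + 7*x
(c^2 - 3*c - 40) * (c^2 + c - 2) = c^4 - 2*c^3 - 45*c^2 - 34*c + 80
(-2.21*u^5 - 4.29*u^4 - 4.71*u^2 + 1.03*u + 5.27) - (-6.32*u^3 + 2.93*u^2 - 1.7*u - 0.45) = -2.21*u^5 - 4.29*u^4 + 6.32*u^3 - 7.64*u^2 + 2.73*u + 5.72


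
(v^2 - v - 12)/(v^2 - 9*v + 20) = (v + 3)/(v - 5)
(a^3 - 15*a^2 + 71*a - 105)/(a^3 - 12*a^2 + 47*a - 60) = (a - 7)/(a - 4)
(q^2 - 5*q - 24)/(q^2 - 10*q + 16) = (q + 3)/(q - 2)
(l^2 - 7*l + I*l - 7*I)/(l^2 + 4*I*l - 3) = (l - 7)/(l + 3*I)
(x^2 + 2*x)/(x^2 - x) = (x + 2)/(x - 1)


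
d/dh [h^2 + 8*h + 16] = 2*h + 8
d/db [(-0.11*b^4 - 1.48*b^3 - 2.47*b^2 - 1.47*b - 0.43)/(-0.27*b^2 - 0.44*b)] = (0.0594*b^5 + 0.5448*b^4 + 1.3024*b^3 + 0.6899*b^2 - 0.2322*b - 0.1892)/(b^2*(0.0729*b^2 + 0.2376*b + 0.1936))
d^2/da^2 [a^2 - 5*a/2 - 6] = 2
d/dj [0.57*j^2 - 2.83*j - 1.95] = 1.14*j - 2.83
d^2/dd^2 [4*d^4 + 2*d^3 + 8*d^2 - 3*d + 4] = 48*d^2 + 12*d + 16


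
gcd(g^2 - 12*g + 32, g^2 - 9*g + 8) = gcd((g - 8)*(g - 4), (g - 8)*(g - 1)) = g - 8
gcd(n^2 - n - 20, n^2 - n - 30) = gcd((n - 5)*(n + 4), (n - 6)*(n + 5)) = 1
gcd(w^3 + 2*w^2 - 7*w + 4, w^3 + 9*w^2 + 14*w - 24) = w^2 + 3*w - 4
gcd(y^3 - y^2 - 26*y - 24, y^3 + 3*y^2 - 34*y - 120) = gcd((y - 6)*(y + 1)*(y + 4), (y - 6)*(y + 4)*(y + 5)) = y^2 - 2*y - 24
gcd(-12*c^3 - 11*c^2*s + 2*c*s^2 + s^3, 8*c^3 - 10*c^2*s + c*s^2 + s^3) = 4*c + s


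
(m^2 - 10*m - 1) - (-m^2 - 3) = 2*m^2 - 10*m + 2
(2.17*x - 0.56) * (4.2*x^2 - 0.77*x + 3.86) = 9.114*x^3 - 4.0229*x^2 + 8.8074*x - 2.1616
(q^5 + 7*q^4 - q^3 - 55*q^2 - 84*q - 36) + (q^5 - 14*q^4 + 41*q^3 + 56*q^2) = 2*q^5 - 7*q^4 + 40*q^3 + q^2 - 84*q - 36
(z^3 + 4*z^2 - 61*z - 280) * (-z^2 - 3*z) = -z^5 - 7*z^4 + 49*z^3 + 463*z^2 + 840*z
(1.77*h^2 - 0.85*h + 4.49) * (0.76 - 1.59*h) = -2.8143*h^3 + 2.6967*h^2 - 7.7851*h + 3.4124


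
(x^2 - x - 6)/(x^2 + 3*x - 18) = (x + 2)/(x + 6)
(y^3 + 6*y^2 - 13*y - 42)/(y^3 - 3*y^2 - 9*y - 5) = (-y^3 - 6*y^2 + 13*y + 42)/(-y^3 + 3*y^2 + 9*y + 5)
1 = 1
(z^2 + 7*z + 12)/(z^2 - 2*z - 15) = (z + 4)/(z - 5)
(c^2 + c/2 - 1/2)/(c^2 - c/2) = (c + 1)/c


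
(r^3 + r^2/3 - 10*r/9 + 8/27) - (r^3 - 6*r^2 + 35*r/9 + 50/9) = 19*r^2/3 - 5*r - 142/27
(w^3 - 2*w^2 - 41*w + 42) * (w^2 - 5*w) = w^5 - 7*w^4 - 31*w^3 + 247*w^2 - 210*w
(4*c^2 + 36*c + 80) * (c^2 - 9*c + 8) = 4*c^4 - 212*c^2 - 432*c + 640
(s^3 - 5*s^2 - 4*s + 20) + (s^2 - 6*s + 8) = s^3 - 4*s^2 - 10*s + 28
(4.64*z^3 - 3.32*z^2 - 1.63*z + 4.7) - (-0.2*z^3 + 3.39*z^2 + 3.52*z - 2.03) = 4.84*z^3 - 6.71*z^2 - 5.15*z + 6.73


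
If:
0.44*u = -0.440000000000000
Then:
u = -1.00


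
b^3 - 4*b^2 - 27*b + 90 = (b - 6)*(b - 3)*(b + 5)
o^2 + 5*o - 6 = (o - 1)*(o + 6)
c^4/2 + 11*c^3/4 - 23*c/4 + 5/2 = (c/2 + 1)*(c - 1)*(c - 1/2)*(c + 5)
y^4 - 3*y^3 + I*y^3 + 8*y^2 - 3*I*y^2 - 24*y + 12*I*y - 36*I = (y - 3)*(y - 3*I)*(y + 2*I)^2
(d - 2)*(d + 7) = d^2 + 5*d - 14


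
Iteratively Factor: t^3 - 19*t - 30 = (t - 5)*(t^2 + 5*t + 6) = (t - 5)*(t + 3)*(t + 2)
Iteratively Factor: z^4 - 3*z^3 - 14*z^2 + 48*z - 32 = (z + 4)*(z^3 - 7*z^2 + 14*z - 8) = (z - 1)*(z + 4)*(z^2 - 6*z + 8) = (z - 4)*(z - 1)*(z + 4)*(z - 2)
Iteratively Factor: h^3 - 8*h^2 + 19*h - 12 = (h - 3)*(h^2 - 5*h + 4) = (h - 3)*(h - 1)*(h - 4)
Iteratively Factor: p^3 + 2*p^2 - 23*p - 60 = (p + 3)*(p^2 - p - 20) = (p + 3)*(p + 4)*(p - 5)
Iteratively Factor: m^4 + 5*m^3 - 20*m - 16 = (m + 4)*(m^3 + m^2 - 4*m - 4) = (m - 2)*(m + 4)*(m^2 + 3*m + 2) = (m - 2)*(m + 2)*(m + 4)*(m + 1)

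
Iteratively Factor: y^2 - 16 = (y + 4)*(y - 4)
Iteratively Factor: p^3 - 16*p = (p)*(p^2 - 16) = p*(p - 4)*(p + 4)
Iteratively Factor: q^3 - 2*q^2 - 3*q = (q - 3)*(q^2 + q) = (q - 3)*(q + 1)*(q)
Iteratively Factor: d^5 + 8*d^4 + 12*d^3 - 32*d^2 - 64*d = (d + 4)*(d^4 + 4*d^3 - 4*d^2 - 16*d) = (d + 4)^2*(d^3 - 4*d) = (d - 2)*(d + 4)^2*(d^2 + 2*d) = d*(d - 2)*(d + 4)^2*(d + 2)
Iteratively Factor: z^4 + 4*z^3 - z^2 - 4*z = (z - 1)*(z^3 + 5*z^2 + 4*z) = (z - 1)*(z + 1)*(z^2 + 4*z) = z*(z - 1)*(z + 1)*(z + 4)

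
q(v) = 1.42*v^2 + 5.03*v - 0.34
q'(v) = 2.84*v + 5.03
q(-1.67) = -4.78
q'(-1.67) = 0.29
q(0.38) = 1.78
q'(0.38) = 6.11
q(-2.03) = -4.70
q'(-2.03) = -0.74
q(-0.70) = -3.17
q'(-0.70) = 3.04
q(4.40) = 49.28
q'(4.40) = 17.53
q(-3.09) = -2.32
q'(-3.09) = -3.75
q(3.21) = 30.44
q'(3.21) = 14.15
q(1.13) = 7.16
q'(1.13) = 8.24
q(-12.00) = 143.78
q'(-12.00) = -29.05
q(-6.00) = 20.60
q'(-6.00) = -12.01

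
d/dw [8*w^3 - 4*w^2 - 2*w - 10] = 24*w^2 - 8*w - 2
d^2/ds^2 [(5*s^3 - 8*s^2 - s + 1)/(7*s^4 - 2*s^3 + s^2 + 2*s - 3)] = 2*(245*s^9 - 1176*s^8 - 63*s^7 + 146*s^6 + 1749*s^5 - 2157*s^4 + 184*s^3 - 9*s^2 + 114*s - 71)/(343*s^12 - 294*s^11 + 231*s^10 + 202*s^9 - 576*s^8 + 354*s^7 - 101*s^6 - 234*s^5 + 264*s^4 - 82*s^3 - 9*s^2 + 54*s - 27)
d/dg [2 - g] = -1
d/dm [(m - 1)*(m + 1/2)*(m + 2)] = 3*m^2 + 3*m - 3/2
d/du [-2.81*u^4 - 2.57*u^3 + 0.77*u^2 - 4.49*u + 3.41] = -11.24*u^3 - 7.71*u^2 + 1.54*u - 4.49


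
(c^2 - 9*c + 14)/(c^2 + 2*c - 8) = (c - 7)/(c + 4)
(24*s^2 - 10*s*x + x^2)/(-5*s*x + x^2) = (-24*s^2 + 10*s*x - x^2)/(x*(5*s - x))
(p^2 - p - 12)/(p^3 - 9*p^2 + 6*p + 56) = (p + 3)/(p^2 - 5*p - 14)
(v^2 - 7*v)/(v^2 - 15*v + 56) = v/(v - 8)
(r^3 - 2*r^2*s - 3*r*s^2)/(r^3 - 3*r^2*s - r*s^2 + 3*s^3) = r/(r - s)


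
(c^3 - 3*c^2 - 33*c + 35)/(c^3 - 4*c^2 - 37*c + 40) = (c - 7)/(c - 8)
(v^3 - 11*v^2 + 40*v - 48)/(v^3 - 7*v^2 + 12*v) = (v - 4)/v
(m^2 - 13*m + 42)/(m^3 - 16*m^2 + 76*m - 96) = (m - 7)/(m^2 - 10*m + 16)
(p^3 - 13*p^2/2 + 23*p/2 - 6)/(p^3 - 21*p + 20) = (p - 3/2)/(p + 5)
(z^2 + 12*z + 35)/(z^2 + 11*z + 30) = (z + 7)/(z + 6)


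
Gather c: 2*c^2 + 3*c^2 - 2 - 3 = 5*c^2 - 5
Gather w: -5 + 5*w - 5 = 5*w - 10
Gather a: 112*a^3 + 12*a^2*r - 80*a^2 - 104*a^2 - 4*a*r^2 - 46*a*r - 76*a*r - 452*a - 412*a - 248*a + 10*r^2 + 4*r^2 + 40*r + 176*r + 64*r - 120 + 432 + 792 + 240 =112*a^3 + a^2*(12*r - 184) + a*(-4*r^2 - 122*r - 1112) + 14*r^2 + 280*r + 1344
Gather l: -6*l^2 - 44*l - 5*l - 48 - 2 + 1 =-6*l^2 - 49*l - 49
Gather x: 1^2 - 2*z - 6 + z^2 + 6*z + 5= z^2 + 4*z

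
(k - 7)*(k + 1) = k^2 - 6*k - 7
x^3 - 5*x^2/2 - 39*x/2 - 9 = (x - 6)*(x + 1/2)*(x + 3)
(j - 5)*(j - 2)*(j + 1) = j^3 - 6*j^2 + 3*j + 10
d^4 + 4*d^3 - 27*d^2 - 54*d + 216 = (d - 3)^2*(d + 4)*(d + 6)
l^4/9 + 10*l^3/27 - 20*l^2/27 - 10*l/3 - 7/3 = (l/3 + 1/3)*(l/3 + 1)*(l - 3)*(l + 7/3)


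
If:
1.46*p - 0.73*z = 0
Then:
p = 0.5*z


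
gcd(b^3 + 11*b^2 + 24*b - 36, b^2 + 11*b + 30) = b + 6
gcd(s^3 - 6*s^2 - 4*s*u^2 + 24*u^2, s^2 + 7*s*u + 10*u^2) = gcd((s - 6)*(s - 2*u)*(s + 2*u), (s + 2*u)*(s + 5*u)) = s + 2*u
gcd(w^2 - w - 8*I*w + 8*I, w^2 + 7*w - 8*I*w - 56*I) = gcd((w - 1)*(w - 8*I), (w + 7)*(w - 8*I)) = w - 8*I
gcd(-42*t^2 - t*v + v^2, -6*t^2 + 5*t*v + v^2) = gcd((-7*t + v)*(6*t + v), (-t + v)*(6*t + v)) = 6*t + v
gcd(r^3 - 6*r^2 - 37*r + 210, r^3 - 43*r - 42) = r^2 - r - 42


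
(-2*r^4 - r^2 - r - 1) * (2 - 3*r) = 6*r^5 - 4*r^4 + 3*r^3 + r^2 + r - 2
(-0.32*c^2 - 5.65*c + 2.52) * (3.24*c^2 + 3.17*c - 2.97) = -1.0368*c^4 - 19.3204*c^3 - 8.7953*c^2 + 24.7689*c - 7.4844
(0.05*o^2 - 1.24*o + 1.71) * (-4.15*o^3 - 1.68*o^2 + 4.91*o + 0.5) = -0.2075*o^5 + 5.062*o^4 - 4.7678*o^3 - 8.9362*o^2 + 7.7761*o + 0.855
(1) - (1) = 0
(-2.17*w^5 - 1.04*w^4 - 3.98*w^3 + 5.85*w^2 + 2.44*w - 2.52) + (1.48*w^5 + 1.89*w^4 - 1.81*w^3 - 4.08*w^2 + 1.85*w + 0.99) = -0.69*w^5 + 0.85*w^4 - 5.79*w^3 + 1.77*w^2 + 4.29*w - 1.53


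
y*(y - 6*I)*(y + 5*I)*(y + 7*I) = y^4 + 6*I*y^3 + 37*y^2 + 210*I*y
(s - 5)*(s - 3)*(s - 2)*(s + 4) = s^4 - 6*s^3 - 9*s^2 + 94*s - 120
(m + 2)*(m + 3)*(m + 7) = m^3 + 12*m^2 + 41*m + 42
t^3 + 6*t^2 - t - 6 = (t - 1)*(t + 1)*(t + 6)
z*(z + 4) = z^2 + 4*z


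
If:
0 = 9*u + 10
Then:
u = -10/9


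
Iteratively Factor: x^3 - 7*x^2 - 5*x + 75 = (x - 5)*(x^2 - 2*x - 15) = (x - 5)*(x + 3)*(x - 5)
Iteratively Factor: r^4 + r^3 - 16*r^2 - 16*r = (r - 4)*(r^3 + 5*r^2 + 4*r) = r*(r - 4)*(r^2 + 5*r + 4) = r*(r - 4)*(r + 4)*(r + 1)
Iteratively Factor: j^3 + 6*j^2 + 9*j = (j)*(j^2 + 6*j + 9) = j*(j + 3)*(j + 3)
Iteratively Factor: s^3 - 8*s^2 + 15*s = (s - 3)*(s^2 - 5*s) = (s - 5)*(s - 3)*(s)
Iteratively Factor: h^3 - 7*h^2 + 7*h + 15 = (h - 5)*(h^2 - 2*h - 3) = (h - 5)*(h - 3)*(h + 1)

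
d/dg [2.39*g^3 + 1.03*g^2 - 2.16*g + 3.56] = 7.17*g^2 + 2.06*g - 2.16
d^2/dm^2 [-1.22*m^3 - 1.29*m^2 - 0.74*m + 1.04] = -7.32*m - 2.58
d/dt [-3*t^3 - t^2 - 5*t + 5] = -9*t^2 - 2*t - 5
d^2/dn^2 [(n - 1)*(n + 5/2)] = 2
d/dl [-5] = 0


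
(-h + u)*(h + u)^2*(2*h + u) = -2*h^4 - 3*h^3*u + h^2*u^2 + 3*h*u^3 + u^4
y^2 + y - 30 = (y - 5)*(y + 6)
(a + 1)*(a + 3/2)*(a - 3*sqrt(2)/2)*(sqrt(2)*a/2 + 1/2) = sqrt(2)*a^4/2 - a^3 + 5*sqrt(2)*a^3/4 - 5*a^2/2 - 15*sqrt(2)*a/8 - 3*a/2 - 9*sqrt(2)/8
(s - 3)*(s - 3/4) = s^2 - 15*s/4 + 9/4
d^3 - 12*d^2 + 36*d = d*(d - 6)^2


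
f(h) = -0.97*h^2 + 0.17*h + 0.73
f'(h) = 0.17 - 1.94*h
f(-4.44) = -19.15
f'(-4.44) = 8.78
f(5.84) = -31.36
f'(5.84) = -11.16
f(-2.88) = -7.81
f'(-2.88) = 5.76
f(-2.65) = -6.53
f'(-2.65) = 5.31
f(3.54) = -10.82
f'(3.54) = -6.70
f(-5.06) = -24.97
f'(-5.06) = 9.99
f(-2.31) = -4.84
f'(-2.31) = 4.65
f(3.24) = -8.90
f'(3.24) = -6.12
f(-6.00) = -35.21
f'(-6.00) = 11.81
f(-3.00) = -8.51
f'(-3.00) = 5.99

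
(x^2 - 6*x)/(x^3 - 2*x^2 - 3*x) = (6 - x)/(-x^2 + 2*x + 3)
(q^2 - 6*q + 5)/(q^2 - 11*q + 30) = (q - 1)/(q - 6)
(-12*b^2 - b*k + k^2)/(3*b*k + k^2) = (-4*b + k)/k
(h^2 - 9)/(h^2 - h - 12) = (h - 3)/(h - 4)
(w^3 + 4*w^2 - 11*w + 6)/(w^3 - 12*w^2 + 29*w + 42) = (w^3 + 4*w^2 - 11*w + 6)/(w^3 - 12*w^2 + 29*w + 42)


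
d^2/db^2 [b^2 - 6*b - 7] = 2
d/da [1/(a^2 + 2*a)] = 2*(-a - 1)/(a^2*(a + 2)^2)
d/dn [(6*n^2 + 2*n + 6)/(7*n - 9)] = 6*(7*n^2 - 18*n - 10)/(49*n^2 - 126*n + 81)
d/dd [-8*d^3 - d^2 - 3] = 2*d*(-12*d - 1)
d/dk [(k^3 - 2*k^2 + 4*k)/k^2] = 1 - 4/k^2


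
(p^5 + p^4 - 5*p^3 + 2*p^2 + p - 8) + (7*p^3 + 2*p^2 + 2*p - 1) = p^5 + p^4 + 2*p^3 + 4*p^2 + 3*p - 9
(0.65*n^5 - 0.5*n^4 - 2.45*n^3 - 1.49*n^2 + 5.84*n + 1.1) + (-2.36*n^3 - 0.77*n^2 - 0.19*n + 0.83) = 0.65*n^5 - 0.5*n^4 - 4.81*n^3 - 2.26*n^2 + 5.65*n + 1.93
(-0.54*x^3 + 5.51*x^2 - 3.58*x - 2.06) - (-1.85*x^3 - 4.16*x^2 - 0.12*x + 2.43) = 1.31*x^3 + 9.67*x^2 - 3.46*x - 4.49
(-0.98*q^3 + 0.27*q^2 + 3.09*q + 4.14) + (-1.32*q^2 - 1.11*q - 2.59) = -0.98*q^3 - 1.05*q^2 + 1.98*q + 1.55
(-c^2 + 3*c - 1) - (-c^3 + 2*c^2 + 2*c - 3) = c^3 - 3*c^2 + c + 2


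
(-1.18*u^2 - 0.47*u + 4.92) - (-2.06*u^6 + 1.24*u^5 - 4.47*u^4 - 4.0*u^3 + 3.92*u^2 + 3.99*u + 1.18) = 2.06*u^6 - 1.24*u^5 + 4.47*u^4 + 4.0*u^3 - 5.1*u^2 - 4.46*u + 3.74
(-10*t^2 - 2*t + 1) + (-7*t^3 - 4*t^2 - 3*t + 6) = -7*t^3 - 14*t^2 - 5*t + 7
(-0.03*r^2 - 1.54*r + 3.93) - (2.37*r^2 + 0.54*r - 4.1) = -2.4*r^2 - 2.08*r + 8.03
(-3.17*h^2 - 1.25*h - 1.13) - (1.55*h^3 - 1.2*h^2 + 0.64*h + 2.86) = -1.55*h^3 - 1.97*h^2 - 1.89*h - 3.99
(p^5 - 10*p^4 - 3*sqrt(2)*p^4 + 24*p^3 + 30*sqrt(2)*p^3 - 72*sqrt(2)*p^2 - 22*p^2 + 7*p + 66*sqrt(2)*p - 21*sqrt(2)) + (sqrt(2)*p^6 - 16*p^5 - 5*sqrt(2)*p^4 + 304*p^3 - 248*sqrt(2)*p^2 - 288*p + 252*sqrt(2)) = sqrt(2)*p^6 - 15*p^5 - 8*sqrt(2)*p^4 - 10*p^4 + 30*sqrt(2)*p^3 + 328*p^3 - 320*sqrt(2)*p^2 - 22*p^2 - 281*p + 66*sqrt(2)*p + 231*sqrt(2)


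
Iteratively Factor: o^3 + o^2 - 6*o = (o)*(o^2 + o - 6) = o*(o + 3)*(o - 2)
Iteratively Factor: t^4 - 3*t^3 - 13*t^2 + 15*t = (t + 3)*(t^3 - 6*t^2 + 5*t) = t*(t + 3)*(t^2 - 6*t + 5) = t*(t - 5)*(t + 3)*(t - 1)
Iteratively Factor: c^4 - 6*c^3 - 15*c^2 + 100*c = (c)*(c^3 - 6*c^2 - 15*c + 100) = c*(c + 4)*(c^2 - 10*c + 25) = c*(c - 5)*(c + 4)*(c - 5)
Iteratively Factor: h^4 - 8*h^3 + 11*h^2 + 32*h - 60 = (h - 2)*(h^3 - 6*h^2 - h + 30) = (h - 3)*(h - 2)*(h^2 - 3*h - 10) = (h - 3)*(h - 2)*(h + 2)*(h - 5)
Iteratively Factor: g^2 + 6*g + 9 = (g + 3)*(g + 3)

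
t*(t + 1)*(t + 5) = t^3 + 6*t^2 + 5*t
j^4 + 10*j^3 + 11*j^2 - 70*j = j*(j - 2)*(j + 5)*(j + 7)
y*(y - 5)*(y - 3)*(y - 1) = y^4 - 9*y^3 + 23*y^2 - 15*y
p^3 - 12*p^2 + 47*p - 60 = (p - 5)*(p - 4)*(p - 3)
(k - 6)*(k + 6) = k^2 - 36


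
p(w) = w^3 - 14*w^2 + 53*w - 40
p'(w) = 3*w^2 - 28*w + 53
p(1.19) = 4.93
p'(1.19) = 23.93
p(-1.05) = -112.24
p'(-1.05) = 85.71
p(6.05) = -10.34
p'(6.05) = -6.59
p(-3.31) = -405.08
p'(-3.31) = 178.55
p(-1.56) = -160.55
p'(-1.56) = 103.98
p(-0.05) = -42.69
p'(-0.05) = 54.41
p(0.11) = -34.34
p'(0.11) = 49.96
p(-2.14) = -227.33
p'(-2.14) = 126.66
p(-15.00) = -7360.00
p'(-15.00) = 1148.00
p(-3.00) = -352.00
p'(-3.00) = 164.00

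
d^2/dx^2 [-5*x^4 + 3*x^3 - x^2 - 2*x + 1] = -60*x^2 + 18*x - 2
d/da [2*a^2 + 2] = 4*a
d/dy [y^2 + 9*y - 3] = 2*y + 9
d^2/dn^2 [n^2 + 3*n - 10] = 2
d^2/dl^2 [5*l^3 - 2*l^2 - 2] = 30*l - 4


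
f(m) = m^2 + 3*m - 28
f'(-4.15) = -5.30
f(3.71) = -3.11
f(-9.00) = 26.00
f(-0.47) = -29.19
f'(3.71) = 10.42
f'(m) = 2*m + 3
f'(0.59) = 4.18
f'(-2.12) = -1.24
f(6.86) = 39.64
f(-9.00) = 26.00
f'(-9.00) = -15.00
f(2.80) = -11.76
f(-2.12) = -29.87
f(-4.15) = -23.23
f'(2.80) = 8.60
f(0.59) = -25.88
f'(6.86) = 16.72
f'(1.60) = 6.20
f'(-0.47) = 2.06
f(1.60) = -20.64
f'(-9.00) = -15.00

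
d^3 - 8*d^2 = d^2*(d - 8)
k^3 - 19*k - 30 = (k - 5)*(k + 2)*(k + 3)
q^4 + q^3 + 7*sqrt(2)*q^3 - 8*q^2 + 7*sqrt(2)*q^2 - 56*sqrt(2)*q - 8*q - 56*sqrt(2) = (q + 1)*(q - 2*sqrt(2))*(q + 2*sqrt(2))*(q + 7*sqrt(2))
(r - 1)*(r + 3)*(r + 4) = r^3 + 6*r^2 + 5*r - 12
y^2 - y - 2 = (y - 2)*(y + 1)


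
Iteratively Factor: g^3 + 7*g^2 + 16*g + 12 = (g + 3)*(g^2 + 4*g + 4) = (g + 2)*(g + 3)*(g + 2)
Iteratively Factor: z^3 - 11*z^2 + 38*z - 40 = (z - 2)*(z^2 - 9*z + 20) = (z - 5)*(z - 2)*(z - 4)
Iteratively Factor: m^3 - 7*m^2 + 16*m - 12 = (m - 3)*(m^2 - 4*m + 4) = (m - 3)*(m - 2)*(m - 2)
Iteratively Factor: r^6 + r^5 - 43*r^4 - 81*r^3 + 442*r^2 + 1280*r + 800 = (r + 4)*(r^5 - 3*r^4 - 31*r^3 + 43*r^2 + 270*r + 200) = (r + 2)*(r + 4)*(r^4 - 5*r^3 - 21*r^2 + 85*r + 100) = (r + 1)*(r + 2)*(r + 4)*(r^3 - 6*r^2 - 15*r + 100) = (r - 5)*(r + 1)*(r + 2)*(r + 4)*(r^2 - r - 20) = (r - 5)^2*(r + 1)*(r + 2)*(r + 4)*(r + 4)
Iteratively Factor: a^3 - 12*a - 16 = (a - 4)*(a^2 + 4*a + 4) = (a - 4)*(a + 2)*(a + 2)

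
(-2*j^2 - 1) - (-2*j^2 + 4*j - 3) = 2 - 4*j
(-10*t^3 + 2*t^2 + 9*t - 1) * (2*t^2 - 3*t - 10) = -20*t^5 + 34*t^4 + 112*t^3 - 49*t^2 - 87*t + 10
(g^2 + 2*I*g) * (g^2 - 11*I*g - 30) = g^4 - 9*I*g^3 - 8*g^2 - 60*I*g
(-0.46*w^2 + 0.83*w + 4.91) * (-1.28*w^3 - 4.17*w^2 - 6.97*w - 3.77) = 0.5888*w^5 + 0.8558*w^4 - 6.5397*w^3 - 24.5256*w^2 - 37.3518*w - 18.5107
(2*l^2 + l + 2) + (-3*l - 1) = 2*l^2 - 2*l + 1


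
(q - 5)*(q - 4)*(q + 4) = q^3 - 5*q^2 - 16*q + 80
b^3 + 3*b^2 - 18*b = b*(b - 3)*(b + 6)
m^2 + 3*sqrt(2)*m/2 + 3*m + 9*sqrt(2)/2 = (m + 3)*(m + 3*sqrt(2)/2)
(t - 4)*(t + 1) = t^2 - 3*t - 4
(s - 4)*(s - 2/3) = s^2 - 14*s/3 + 8/3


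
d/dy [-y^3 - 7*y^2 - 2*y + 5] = -3*y^2 - 14*y - 2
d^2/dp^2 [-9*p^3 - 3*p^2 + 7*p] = -54*p - 6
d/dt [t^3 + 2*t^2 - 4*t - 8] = 3*t^2 + 4*t - 4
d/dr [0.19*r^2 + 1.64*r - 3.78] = 0.38*r + 1.64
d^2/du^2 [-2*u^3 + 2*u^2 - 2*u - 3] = 4 - 12*u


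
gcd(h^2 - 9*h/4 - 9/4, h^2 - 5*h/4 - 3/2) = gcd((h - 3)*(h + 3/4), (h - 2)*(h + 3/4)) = h + 3/4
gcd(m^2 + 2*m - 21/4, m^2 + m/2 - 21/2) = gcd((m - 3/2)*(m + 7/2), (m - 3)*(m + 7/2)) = m + 7/2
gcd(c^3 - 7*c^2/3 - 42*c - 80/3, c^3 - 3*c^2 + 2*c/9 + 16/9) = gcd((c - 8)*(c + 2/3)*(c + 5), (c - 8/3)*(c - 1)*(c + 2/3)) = c + 2/3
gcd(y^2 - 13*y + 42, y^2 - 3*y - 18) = y - 6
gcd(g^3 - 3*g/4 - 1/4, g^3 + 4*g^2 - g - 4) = g - 1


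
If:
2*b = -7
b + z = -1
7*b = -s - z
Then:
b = -7/2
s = 22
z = 5/2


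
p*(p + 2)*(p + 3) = p^3 + 5*p^2 + 6*p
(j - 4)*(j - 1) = j^2 - 5*j + 4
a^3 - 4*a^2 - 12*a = a*(a - 6)*(a + 2)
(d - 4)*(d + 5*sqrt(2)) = d^2 - 4*d + 5*sqrt(2)*d - 20*sqrt(2)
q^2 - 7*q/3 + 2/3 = (q - 2)*(q - 1/3)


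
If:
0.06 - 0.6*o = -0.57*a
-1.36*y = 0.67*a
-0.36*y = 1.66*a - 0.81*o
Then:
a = 0.11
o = 0.21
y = -0.06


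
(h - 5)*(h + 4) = h^2 - h - 20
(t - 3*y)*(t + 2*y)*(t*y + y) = t^3*y - t^2*y^2 + t^2*y - 6*t*y^3 - t*y^2 - 6*y^3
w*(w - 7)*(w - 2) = w^3 - 9*w^2 + 14*w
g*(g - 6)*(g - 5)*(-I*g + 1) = -I*g^4 + g^3 + 11*I*g^3 - 11*g^2 - 30*I*g^2 + 30*g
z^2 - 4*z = z*(z - 4)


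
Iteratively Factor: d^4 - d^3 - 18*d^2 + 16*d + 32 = (d + 4)*(d^3 - 5*d^2 + 2*d + 8) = (d - 2)*(d + 4)*(d^2 - 3*d - 4) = (d - 4)*(d - 2)*(d + 4)*(d + 1)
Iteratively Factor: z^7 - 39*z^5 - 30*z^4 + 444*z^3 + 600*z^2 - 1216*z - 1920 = (z - 4)*(z^6 + 4*z^5 - 23*z^4 - 122*z^3 - 44*z^2 + 424*z + 480) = (z - 4)*(z + 2)*(z^5 + 2*z^4 - 27*z^3 - 68*z^2 + 92*z + 240) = (z - 4)*(z + 2)*(z + 4)*(z^4 - 2*z^3 - 19*z^2 + 8*z + 60) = (z - 4)*(z - 2)*(z + 2)*(z + 4)*(z^3 - 19*z - 30) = (z - 5)*(z - 4)*(z - 2)*(z + 2)*(z + 4)*(z^2 + 5*z + 6) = (z - 5)*(z - 4)*(z - 2)*(z + 2)*(z + 3)*(z + 4)*(z + 2)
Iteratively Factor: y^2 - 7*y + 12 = (y - 4)*(y - 3)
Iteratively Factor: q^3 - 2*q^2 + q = (q)*(q^2 - 2*q + 1) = q*(q - 1)*(q - 1)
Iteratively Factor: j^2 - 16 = (j - 4)*(j + 4)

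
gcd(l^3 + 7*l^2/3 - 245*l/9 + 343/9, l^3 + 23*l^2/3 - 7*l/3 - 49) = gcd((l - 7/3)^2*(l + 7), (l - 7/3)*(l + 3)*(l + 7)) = l^2 + 14*l/3 - 49/3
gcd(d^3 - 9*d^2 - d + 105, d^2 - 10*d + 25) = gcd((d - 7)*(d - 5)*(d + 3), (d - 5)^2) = d - 5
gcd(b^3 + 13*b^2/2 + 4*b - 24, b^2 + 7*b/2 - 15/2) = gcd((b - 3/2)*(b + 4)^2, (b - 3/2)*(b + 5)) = b - 3/2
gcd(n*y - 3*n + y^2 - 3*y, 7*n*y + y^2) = 1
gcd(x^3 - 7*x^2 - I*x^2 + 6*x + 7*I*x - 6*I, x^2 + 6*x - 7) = x - 1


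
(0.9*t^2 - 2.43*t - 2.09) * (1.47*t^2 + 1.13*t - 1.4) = 1.323*t^4 - 2.5551*t^3 - 7.0782*t^2 + 1.0403*t + 2.926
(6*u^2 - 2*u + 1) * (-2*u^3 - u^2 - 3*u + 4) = -12*u^5 - 2*u^4 - 18*u^3 + 29*u^2 - 11*u + 4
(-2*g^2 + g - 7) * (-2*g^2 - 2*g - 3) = 4*g^4 + 2*g^3 + 18*g^2 + 11*g + 21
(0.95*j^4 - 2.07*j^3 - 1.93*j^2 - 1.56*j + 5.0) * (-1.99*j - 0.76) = -1.8905*j^5 + 3.3973*j^4 + 5.4139*j^3 + 4.5712*j^2 - 8.7644*j - 3.8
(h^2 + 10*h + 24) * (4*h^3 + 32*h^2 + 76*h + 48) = 4*h^5 + 72*h^4 + 492*h^3 + 1576*h^2 + 2304*h + 1152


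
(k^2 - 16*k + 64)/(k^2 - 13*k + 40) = (k - 8)/(k - 5)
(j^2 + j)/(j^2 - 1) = j/(j - 1)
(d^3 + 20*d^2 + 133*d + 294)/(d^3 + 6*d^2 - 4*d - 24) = (d^2 + 14*d + 49)/(d^2 - 4)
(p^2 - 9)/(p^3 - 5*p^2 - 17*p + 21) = (p - 3)/(p^2 - 8*p + 7)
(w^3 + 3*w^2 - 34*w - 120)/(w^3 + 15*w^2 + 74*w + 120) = (w - 6)/(w + 6)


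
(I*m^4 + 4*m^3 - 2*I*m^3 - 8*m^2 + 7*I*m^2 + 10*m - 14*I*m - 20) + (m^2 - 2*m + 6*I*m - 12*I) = I*m^4 + 4*m^3 - 2*I*m^3 - 7*m^2 + 7*I*m^2 + 8*m - 8*I*m - 20 - 12*I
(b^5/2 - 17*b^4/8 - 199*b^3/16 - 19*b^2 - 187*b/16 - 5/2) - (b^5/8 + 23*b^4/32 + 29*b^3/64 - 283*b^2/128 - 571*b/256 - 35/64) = 3*b^5/8 - 91*b^4/32 - 825*b^3/64 - 2149*b^2/128 - 2421*b/256 - 125/64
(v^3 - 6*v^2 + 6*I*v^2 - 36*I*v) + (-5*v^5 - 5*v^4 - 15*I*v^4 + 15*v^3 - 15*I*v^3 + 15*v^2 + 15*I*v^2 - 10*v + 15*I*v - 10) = -5*v^5 - 5*v^4 - 15*I*v^4 + 16*v^3 - 15*I*v^3 + 9*v^2 + 21*I*v^2 - 10*v - 21*I*v - 10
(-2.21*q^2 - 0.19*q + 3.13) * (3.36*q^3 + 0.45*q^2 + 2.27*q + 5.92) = -7.4256*q^5 - 1.6329*q^4 + 5.4146*q^3 - 12.106*q^2 + 5.9803*q + 18.5296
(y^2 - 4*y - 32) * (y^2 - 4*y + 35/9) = y^4 - 8*y^3 - 109*y^2/9 + 1012*y/9 - 1120/9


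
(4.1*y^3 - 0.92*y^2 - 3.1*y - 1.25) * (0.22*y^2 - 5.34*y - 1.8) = 0.902*y^5 - 22.0964*y^4 - 3.1492*y^3 + 17.935*y^2 + 12.255*y + 2.25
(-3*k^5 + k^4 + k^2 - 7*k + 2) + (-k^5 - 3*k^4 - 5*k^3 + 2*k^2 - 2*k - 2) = -4*k^5 - 2*k^4 - 5*k^3 + 3*k^2 - 9*k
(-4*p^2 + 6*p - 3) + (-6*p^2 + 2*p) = -10*p^2 + 8*p - 3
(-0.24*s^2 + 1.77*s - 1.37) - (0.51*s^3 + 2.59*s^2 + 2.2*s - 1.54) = -0.51*s^3 - 2.83*s^2 - 0.43*s + 0.17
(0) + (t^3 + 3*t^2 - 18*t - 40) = t^3 + 3*t^2 - 18*t - 40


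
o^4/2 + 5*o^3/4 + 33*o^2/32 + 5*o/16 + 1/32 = (o/2 + 1/2)*(o + 1/4)^2*(o + 1)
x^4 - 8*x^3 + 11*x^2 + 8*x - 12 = (x - 6)*(x - 2)*(x - 1)*(x + 1)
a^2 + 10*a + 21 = (a + 3)*(a + 7)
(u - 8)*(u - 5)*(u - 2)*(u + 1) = u^4 - 14*u^3 + 51*u^2 - 14*u - 80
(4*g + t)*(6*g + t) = 24*g^2 + 10*g*t + t^2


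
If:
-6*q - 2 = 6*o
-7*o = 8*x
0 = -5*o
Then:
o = 0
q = -1/3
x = 0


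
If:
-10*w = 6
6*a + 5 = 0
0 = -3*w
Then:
No Solution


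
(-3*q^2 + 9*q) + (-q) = -3*q^2 + 8*q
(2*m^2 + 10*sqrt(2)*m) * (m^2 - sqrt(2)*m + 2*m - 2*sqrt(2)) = 2*m^4 + 4*m^3 + 8*sqrt(2)*m^3 - 20*m^2 + 16*sqrt(2)*m^2 - 40*m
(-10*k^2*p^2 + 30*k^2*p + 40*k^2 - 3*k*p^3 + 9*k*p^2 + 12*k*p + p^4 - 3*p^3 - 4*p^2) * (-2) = 20*k^2*p^2 - 60*k^2*p - 80*k^2 + 6*k*p^3 - 18*k*p^2 - 24*k*p - 2*p^4 + 6*p^3 + 8*p^2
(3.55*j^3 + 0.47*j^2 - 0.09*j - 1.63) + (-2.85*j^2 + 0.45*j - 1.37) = 3.55*j^3 - 2.38*j^2 + 0.36*j - 3.0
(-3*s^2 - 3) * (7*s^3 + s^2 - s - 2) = -21*s^5 - 3*s^4 - 18*s^3 + 3*s^2 + 3*s + 6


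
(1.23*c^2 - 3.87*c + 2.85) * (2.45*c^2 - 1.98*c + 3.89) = 3.0135*c^4 - 11.9169*c^3 + 19.4298*c^2 - 20.6973*c + 11.0865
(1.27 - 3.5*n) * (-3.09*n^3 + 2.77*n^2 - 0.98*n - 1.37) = 10.815*n^4 - 13.6193*n^3 + 6.9479*n^2 + 3.5504*n - 1.7399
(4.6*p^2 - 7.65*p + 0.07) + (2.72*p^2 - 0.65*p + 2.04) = 7.32*p^2 - 8.3*p + 2.11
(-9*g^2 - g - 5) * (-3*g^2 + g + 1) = 27*g^4 - 6*g^3 + 5*g^2 - 6*g - 5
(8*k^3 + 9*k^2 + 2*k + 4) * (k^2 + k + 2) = 8*k^5 + 17*k^4 + 27*k^3 + 24*k^2 + 8*k + 8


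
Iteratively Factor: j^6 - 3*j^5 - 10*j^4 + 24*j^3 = (j)*(j^5 - 3*j^4 - 10*j^3 + 24*j^2) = j*(j - 2)*(j^4 - j^3 - 12*j^2) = j*(j - 4)*(j - 2)*(j^3 + 3*j^2) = j*(j - 4)*(j - 2)*(j + 3)*(j^2) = j^2*(j - 4)*(j - 2)*(j + 3)*(j)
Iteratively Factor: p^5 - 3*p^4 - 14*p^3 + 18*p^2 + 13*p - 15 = (p + 1)*(p^4 - 4*p^3 - 10*p^2 + 28*p - 15) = (p + 1)*(p + 3)*(p^3 - 7*p^2 + 11*p - 5) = (p - 1)*(p + 1)*(p + 3)*(p^2 - 6*p + 5) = (p - 1)^2*(p + 1)*(p + 3)*(p - 5)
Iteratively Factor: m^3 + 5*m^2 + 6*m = (m)*(m^2 + 5*m + 6) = m*(m + 3)*(m + 2)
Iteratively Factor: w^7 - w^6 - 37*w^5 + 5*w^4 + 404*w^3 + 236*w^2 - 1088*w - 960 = (w + 4)*(w^6 - 5*w^5 - 17*w^4 + 73*w^3 + 112*w^2 - 212*w - 240) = (w + 2)*(w + 4)*(w^5 - 7*w^4 - 3*w^3 + 79*w^2 - 46*w - 120) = (w + 2)*(w + 3)*(w + 4)*(w^4 - 10*w^3 + 27*w^2 - 2*w - 40) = (w - 4)*(w + 2)*(w + 3)*(w + 4)*(w^3 - 6*w^2 + 3*w + 10) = (w - 4)*(w + 1)*(w + 2)*(w + 3)*(w + 4)*(w^2 - 7*w + 10) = (w - 5)*(w - 4)*(w + 1)*(w + 2)*(w + 3)*(w + 4)*(w - 2)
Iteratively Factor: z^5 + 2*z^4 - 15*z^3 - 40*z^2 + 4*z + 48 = (z + 2)*(z^4 - 15*z^2 - 10*z + 24) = (z - 4)*(z + 2)*(z^3 + 4*z^2 + z - 6) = (z - 4)*(z - 1)*(z + 2)*(z^2 + 5*z + 6) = (z - 4)*(z - 1)*(z + 2)*(z + 3)*(z + 2)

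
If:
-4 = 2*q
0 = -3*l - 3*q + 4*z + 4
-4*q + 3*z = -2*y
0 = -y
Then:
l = -2/9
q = -2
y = 0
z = -8/3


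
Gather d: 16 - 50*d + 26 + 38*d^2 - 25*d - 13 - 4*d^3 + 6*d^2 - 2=-4*d^3 + 44*d^2 - 75*d + 27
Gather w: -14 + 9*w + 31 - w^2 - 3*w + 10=-w^2 + 6*w + 27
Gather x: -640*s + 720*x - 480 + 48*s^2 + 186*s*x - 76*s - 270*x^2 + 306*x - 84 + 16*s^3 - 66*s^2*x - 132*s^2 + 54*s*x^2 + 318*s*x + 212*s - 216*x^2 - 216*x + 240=16*s^3 - 84*s^2 - 504*s + x^2*(54*s - 486) + x*(-66*s^2 + 504*s + 810) - 324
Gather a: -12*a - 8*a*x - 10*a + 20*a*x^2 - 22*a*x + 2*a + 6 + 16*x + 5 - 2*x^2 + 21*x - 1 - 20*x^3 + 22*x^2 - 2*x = a*(20*x^2 - 30*x - 20) - 20*x^3 + 20*x^2 + 35*x + 10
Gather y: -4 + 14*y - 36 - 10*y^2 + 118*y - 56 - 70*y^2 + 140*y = -80*y^2 + 272*y - 96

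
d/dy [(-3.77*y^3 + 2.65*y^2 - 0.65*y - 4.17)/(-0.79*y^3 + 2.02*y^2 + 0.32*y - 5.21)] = (-5.5219*y^4 - 3.4398*y^3 + 51.2032*y^2 - 10.7662*y + 4.7209)/(0.6241*y^6 - 3.1916*y^5 + 3.5748*y^4 + 9.5246*y^3 - 20.946*y^2 - 3.3344*y + 27.1441)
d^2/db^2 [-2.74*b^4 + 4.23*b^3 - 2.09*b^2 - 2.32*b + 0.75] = -32.88*b^2 + 25.38*b - 4.18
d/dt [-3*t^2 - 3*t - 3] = -6*t - 3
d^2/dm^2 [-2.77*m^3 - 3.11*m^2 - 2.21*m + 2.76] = -16.62*m - 6.22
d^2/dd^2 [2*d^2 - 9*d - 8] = 4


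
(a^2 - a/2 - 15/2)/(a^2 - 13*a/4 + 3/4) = 2*(2*a + 5)/(4*a - 1)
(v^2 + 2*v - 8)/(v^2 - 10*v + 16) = (v + 4)/(v - 8)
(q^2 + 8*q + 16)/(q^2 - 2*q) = (q^2 + 8*q + 16)/(q*(q - 2))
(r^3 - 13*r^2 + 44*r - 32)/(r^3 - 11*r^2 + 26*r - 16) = (r - 4)/(r - 2)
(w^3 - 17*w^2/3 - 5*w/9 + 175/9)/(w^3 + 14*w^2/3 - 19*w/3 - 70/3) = (3*w^2 - 10*w - 25)/(3*(w^2 + 7*w + 10))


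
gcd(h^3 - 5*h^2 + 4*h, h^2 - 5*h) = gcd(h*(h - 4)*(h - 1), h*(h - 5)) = h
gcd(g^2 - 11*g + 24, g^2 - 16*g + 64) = g - 8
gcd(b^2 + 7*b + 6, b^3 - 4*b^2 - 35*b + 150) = b + 6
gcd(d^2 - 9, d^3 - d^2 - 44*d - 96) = d + 3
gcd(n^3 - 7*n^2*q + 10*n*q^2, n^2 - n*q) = n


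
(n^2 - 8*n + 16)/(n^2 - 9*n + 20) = (n - 4)/(n - 5)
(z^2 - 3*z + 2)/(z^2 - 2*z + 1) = (z - 2)/(z - 1)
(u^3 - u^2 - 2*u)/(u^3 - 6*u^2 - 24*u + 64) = u*(u + 1)/(u^2 - 4*u - 32)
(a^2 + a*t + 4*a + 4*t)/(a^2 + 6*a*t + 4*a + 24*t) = (a + t)/(a + 6*t)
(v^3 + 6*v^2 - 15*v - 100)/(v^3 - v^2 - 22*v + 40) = (v + 5)/(v - 2)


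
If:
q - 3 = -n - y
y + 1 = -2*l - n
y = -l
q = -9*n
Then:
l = -5/7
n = -2/7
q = 18/7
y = 5/7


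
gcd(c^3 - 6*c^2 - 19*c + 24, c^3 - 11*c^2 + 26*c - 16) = c^2 - 9*c + 8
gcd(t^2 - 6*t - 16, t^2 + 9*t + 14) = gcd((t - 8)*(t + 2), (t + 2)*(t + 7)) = t + 2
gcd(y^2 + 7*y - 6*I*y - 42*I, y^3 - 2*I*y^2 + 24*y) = y - 6*I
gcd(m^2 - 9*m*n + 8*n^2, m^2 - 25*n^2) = 1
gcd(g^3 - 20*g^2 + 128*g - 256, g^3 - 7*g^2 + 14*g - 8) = g - 4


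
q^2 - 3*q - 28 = (q - 7)*(q + 4)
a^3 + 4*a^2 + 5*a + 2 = (a + 1)^2*(a + 2)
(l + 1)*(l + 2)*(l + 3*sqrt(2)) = l^3 + 3*l^2 + 3*sqrt(2)*l^2 + 2*l + 9*sqrt(2)*l + 6*sqrt(2)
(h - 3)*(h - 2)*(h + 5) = h^3 - 19*h + 30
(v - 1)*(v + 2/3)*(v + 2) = v^3 + 5*v^2/3 - 4*v/3 - 4/3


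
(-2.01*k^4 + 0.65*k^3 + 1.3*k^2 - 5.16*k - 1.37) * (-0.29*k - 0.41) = 0.5829*k^5 + 0.6356*k^4 - 0.6435*k^3 + 0.9634*k^2 + 2.5129*k + 0.5617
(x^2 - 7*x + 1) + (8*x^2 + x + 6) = 9*x^2 - 6*x + 7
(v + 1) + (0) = v + 1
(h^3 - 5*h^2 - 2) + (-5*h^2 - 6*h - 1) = h^3 - 10*h^2 - 6*h - 3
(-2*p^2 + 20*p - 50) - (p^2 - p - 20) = -3*p^2 + 21*p - 30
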